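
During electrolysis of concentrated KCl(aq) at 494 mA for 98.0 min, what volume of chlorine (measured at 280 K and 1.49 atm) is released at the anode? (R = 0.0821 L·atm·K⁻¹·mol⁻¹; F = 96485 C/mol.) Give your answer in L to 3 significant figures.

0.232 L

Q = 0.494 A × 5880 s = 2905 C
Moles of electrons = 2905 / 96485 = 0.03011 mol
2Cl⁻ → Cl₂ + 2e⁻, so n(Cl₂) = 0.03011 / 2 = 0.01506 mol
V = nRT/P = 0.01506 × 0.0821 × 280 / 1.49 = 0.2323 L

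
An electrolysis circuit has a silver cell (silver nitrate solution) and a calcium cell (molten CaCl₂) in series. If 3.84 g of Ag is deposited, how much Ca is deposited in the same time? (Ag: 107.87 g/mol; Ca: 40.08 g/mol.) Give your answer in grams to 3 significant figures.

0.713 g

n(Ag) = 3.84 / 107.87 = 0.03560 mol
Ag⁺ + e⁻ → Ag, so n(e⁻) = 0.03560 mol
In series, the same 0.03560 mol of electrons flows through the second cell.
Ca²⁺ + 2e⁻ → Ca, so n(Ca) = 0.03560 / 2 = 0.01780 mol
m(Ca) = 0.01780 × 40.08 = 0.713 g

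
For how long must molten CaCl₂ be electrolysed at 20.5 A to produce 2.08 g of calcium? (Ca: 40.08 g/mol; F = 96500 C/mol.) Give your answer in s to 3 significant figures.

n(Ca) = 2.08 / 40.08 = 0.05190 mol
Ca²⁺ + 2e⁻ → Ca, so n(e⁻) = 2 × 0.05190 = 0.1038 mol
Q = 0.1038 × 96500 = 10020 C
t = Q / I = 10020 / 20.5 = 488.8 s

489 s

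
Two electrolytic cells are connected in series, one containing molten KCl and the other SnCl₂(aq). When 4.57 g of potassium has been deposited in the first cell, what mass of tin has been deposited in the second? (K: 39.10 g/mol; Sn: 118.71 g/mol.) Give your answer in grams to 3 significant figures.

6.94 g

n(K) = 4.57 / 39.10 = 0.1169 mol
K⁺ + e⁻ → K, so n(e⁻) = 0.1169 mol
Same current for the same time ⇒ same n(e⁻) = 0.1169 mol in both cells.
Sn²⁺ + 2e⁻ → Sn, so n(Sn) = 0.1169 / 2 = 0.05845 mol
m(Sn) = 0.05845 × 118.71 = 6.94 g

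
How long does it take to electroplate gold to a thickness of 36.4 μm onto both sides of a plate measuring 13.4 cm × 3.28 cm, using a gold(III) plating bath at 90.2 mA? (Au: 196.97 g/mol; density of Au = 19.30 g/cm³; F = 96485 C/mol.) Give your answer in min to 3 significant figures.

1680 min

Plated area = 2 × 13.4 × 3.28 = 87.90 cm²
Volume = 87.90 × 36.4×10⁻⁴ cm = 0.3200 cm³
m(Au) = 0.3200 × 19.30 = 6.176 g
n(Au) = 6.176 / 196.97 = 0.03136 mol; n(e⁻) = 3 × 0.03136 = 0.09408 mol
Q = 0.09408 × 96485 = 9077 C
t = 9077 / 0.0902 = 1.006×10^5 s = 1680 min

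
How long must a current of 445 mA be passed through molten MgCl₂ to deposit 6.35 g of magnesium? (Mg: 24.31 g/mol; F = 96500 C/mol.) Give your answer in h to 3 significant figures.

n(Mg) = 6.35 / 24.31 = 0.2612 mol
Mg²⁺ + 2e⁻ → Mg, so n(e⁻) = 2 × 0.2612 = 0.5224 mol
Q = 0.5224 × 96500 = 50410 C
t = Q / I = 50410 / 0.445 = 1.133×10^5 s = 31.5 h

31.5 h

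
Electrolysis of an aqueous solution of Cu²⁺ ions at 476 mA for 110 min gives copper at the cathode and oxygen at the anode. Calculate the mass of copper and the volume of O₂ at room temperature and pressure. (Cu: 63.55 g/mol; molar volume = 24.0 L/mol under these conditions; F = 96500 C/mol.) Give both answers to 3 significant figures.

Q = 0.476 × 6600 = 3142 C; n(e⁻) = 3142 / 96500 = 0.03256 mol
Cathode: Cu²⁺ + 2e⁻ → Cu → n(Cu) = 0.03256/2 = 0.01628 mol → 1.03 g
Anode: 2H₂O → O₂ + 4H⁺ + 4e⁻ → n(O₂) = 0.03256/4 = 0.008140 mol → 0.195 L

1.03 g Cu; 0.195 L O₂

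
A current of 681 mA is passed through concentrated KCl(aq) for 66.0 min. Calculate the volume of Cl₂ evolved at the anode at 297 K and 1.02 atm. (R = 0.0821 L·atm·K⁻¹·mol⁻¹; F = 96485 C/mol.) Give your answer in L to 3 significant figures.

Charge passed = 0.681 × 3960 = 2697 C
n(e⁻) = Q/F = 2697/96485 = 0.02795 mol
2Cl⁻ → Cl₂ + 2e⁻, so n(Cl₂) = 0.02795 / 2 = 0.01398 mol
V = nRT/P = 0.01398 × 0.0821 × 297 / 1.02 = 0.3342 L

0.334 L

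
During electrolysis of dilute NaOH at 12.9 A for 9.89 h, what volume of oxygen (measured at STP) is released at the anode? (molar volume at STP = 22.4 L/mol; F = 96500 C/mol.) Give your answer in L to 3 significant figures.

26.7 L

Q = 12.9 A × 35604 s = 4.593×10^5 C
n(e⁻) = 4.593×10^5 / 96500 = 4.760 mol
2H₂O → O₂ + 4H⁺ + 4e⁻, so n(O₂) = 4.760 / 4 = 1.190 mol
V = 1.190 × 22.4 = 26.66 L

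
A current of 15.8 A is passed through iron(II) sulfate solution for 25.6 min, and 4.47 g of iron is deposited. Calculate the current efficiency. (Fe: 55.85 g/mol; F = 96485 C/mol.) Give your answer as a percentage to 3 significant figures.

Q = 15.8 × 1536 = 24270 C
n(e⁻) = 24270 / 96485 = 0.2515 mol
Fe²⁺ + 2e⁻ → Fe, so theoretical n(Fe) = 0.1258 mol → 7.026 g
Efficiency = 4.47 / 7.026 = 0.6362 = 63.6%

63.6%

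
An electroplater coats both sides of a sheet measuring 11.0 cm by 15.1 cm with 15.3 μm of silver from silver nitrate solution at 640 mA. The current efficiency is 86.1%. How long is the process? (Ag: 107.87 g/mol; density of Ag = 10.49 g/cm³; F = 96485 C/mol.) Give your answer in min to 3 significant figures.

Plated area = 2 × 11.0 × 15.1 = 332.2 cm²
Volume = 332.2 × 15.3×10⁻⁴ cm = 0.5083 cm³
m(Ag) = 0.5083 × 10.49 = 5.332 g
n(Ag) = 5.332 / 107.87 = 0.04943 mol; n(e⁻) = 0.04943 mol
Q = 0.04943 × 96485 / 0.861 = 5539 C
t = 5539 / 0.640 = 8655 s = 144 min

144 min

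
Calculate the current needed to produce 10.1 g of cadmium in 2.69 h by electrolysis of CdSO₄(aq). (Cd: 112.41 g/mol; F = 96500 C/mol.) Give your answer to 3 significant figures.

n(Cd) = 10.1 / 112.41 = 0.08985 mol
Cd²⁺ + 2e⁻ → Cd, so n(e⁻) = 2 × 0.08985 = 0.1797 mol
Q = 0.1797 × 96500 = 17340 C
I = Q / t = 17340 / 9684 s = 1.79 A

1.79 A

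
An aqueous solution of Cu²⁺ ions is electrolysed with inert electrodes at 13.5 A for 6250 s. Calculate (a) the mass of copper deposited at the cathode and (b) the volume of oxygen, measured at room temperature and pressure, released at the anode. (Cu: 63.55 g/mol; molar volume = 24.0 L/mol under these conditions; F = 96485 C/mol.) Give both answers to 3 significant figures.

Q = 13.5 × 6250 = 84380 C; n(e⁻) = 84380 / 96485 = 0.8745 mol
Cathode: Cu²⁺ + 2e⁻ → Cu → n(Cu) = 0.8745/2 = 0.4373 mol → 27.8 g
Anode: 2H₂O → O₂ + 4H⁺ + 4e⁻ → n(O₂) = 0.8745/4 = 0.2186 mol → 5.25 L

27.8 g Cu; 5.25 L O₂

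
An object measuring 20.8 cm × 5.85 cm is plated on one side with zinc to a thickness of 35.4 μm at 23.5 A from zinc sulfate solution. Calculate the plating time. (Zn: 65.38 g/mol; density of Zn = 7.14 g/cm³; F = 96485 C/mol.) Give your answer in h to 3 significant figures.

0.107 h

Plated area = 20.8 × 5.85 = 121.7 cm²
Volume = 121.7 × 35.4×10⁻⁴ cm = 0.4308 cm³
m(Zn) = 0.4308 × 7.14 = 3.076 g
n(Zn) = 3.076 / 65.38 = 0.04705 mol; n(e⁻) = 2 × 0.04705 = 0.09410 mol
Q = 0.09410 × 96485 = 9079 C
t = 9079 / 23.5 = 386.3 s = 0.107 h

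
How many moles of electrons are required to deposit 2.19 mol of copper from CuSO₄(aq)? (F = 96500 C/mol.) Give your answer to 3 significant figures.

Cu²⁺ + 2e⁻ → Cu, so n(e⁻) = 2 × 2.19 = 4.380 mol

4.38 mol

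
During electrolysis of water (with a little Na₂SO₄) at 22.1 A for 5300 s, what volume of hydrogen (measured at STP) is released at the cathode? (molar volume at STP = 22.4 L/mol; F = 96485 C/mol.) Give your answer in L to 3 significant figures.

13.6 L

Q = 22.1 A × 5300 s = 1.171×10^5 C
Moles of electrons = 1.171×10^5 / 96485 = 1.214 mol
2H⁺ + 2e⁻ → H₂, so n(H₂) = 1.214 / 2 = 0.6070 mol
V = 0.6070 × 22.4 = 13.60 L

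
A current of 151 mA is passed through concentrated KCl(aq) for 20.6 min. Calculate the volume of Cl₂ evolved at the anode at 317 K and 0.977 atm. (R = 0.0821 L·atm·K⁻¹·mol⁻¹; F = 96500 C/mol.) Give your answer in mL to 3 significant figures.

Q = It = 0.151 × 1236 = 186.6 C
Moles of electrons = 186.6 / 96500 = 0.001934 mol
2Cl⁻ → Cl₂ + 2e⁻, so n(Cl₂) = 0.001934 / 2 = 9.670×10^-4 mol
V = nRT/P = 9.670×10^-4 × 0.0821 × 317 / 0.977 = 0.02576 L
= 25.8 mL

25.8 mL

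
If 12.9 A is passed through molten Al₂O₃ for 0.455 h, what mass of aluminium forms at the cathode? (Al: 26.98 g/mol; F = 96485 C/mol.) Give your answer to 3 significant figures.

Q = 12.9 A × 1638 s = 21130 C
Moles of electrons = 21130 / 96485 = 0.2190 mol
Al³⁺ + 3e⁻ → Al, so n(Al) = 0.2190 / 3 = 0.07300 mol
m = 0.07300 × 26.98 = 1.97 g

1.97 g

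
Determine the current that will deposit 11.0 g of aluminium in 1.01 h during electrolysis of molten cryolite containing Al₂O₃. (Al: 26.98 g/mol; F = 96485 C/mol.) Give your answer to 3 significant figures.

32.5 A

n(Al) = 11.0 / 26.98 = 0.4077 mol
Al³⁺ + 3e⁻ → Al, so n(e⁻) = 3 × 0.4077 = 1.223 mol
Q = 1.223 × 96485 = 1.180×10^5 C
I = Q / t = 1.180×10^5 / 3636 s = 32.5 A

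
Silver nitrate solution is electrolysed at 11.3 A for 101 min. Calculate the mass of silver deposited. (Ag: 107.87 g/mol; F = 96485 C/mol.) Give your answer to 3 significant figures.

Q = It = 11.3 × 6060 = 68480 C
n(e⁻) = 68480 / 96485 = 0.7097 mol
Ag⁺ + e⁻ → Ag, so n(Ag) = 0.7097 mol
m = 0.7097 × 107.87 = 76.6 g

76.6 g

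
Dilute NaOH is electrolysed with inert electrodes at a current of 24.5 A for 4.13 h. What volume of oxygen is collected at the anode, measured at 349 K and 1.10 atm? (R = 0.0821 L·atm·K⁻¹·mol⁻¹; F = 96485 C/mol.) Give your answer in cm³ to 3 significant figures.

Q = It = 24.5 × 14868 = 3.643×10^5 C
Moles of electrons = 3.643×10^5 / 96485 = 3.776 mol
2H₂O → O₂ + 4H⁺ + 4e⁻, so n(O₂) = 3.776 / 4 = 0.9440 mol
V = nRT/P = 0.9440 × 0.0821 × 349 / 1.10 = 24.59 L
= 24600 cm³

24600 cm³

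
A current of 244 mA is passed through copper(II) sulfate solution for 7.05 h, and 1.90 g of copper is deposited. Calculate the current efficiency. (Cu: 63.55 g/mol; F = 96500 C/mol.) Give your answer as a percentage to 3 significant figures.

93.2%

Q = 0.244 × 25380 = 6193 C
n(e⁻) = 6193 / 96500 = 0.06418 mol
Cu²⁺ + 2e⁻ → Cu, so theoretical n(Cu) = 0.03209 mol → 2.039 g
Efficiency = 1.90 / 2.039 = 0.9318 = 93.2%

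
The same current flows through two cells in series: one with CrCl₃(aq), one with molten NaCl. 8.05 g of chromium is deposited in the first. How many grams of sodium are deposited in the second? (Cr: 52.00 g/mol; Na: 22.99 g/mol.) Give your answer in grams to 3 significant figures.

n(Cr) = 8.05 / 52.00 = 0.1548 mol
Cr³⁺ + 3e⁻ → Cr, so n(e⁻) = 3 × 0.1548 = 0.4644 mol
Same current for the same time ⇒ same n(e⁻) = 0.4644 mol in both cells.
Na⁺ + e⁻ → Na, so n(Na) = 0.4644 mol
m(Na) = 0.4644 × 22.99 = 10.7 g

10.7 g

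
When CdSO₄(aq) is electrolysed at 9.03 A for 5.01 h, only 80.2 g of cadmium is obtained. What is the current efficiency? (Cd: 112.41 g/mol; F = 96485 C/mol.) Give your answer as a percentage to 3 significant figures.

Q = 9.03 × 18036 = 1.629×10^5 C
n(e⁻) = 1.629×10^5 / 96485 = 1.688 mol
Cd²⁺ + 2e⁻ → Cd, so theoretical n(Cd) = 0.8440 mol → 94.87 g
Efficiency = 80.2 / 94.87 = 0.8454 = 84.5%

84.5%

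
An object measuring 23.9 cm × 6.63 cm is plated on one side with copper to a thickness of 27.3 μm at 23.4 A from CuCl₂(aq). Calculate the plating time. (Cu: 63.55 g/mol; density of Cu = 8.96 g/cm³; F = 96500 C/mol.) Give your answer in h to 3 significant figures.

Plated area = 23.9 × 6.63 = 158.5 cm²
Volume = 158.5 × 27.3×10⁻⁴ cm = 0.4327 cm³
m(Cu) = 0.4327 × 8.96 = 3.877 g
n(Cu) = 3.877 / 63.55 = 0.06101 mol; n(e⁻) = 2 × 0.06101 = 0.1220 mol
Q = 0.1220 × 96500 = 11770 C
t = 11770 / 23.4 = 503.0 s = 0.140 h

0.140 h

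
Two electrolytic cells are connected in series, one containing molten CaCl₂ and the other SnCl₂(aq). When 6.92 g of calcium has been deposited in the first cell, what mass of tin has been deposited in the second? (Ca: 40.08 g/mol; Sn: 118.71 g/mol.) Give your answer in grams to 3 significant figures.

20.5 g

n(Ca) = 6.92 / 40.08 = 0.1727 mol
Ca²⁺ + 2e⁻ → Ca, so n(e⁻) = 2 × 0.1727 = 0.3454 mol
Since the cells are in series, n(e⁻) in the Sn cell is also 0.3454 mol.
Sn²⁺ + 2e⁻ → Sn, so n(Sn) = 0.3454 / 2 = 0.1727 mol
m(Sn) = 0.1727 × 118.71 = 20.5 g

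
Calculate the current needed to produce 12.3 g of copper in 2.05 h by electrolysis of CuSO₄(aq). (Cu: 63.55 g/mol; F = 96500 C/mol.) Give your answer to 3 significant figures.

n(Cu) = 12.3 / 63.55 = 0.1935 mol
Cu²⁺ + 2e⁻ → Cu, so n(e⁻) = 2 × 0.1935 = 0.3870 mol
Q = 0.3870 × 96500 = 37350 C
I = Q / t = 37350 / 7380 s = 5.06 A

5.06 A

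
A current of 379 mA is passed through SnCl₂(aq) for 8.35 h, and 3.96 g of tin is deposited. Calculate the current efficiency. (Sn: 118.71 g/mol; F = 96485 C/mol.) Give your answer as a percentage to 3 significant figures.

Q = 0.379 × 30060 = 11390 C
n(e⁻) = 11390 / 96485 = 0.1180 mol
Sn²⁺ + 2e⁻ → Sn, so theoretical n(Sn) = 0.05900 mol → 7.004 g
Efficiency = 3.96 / 7.004 = 0.5654 = 56.5%

56.5%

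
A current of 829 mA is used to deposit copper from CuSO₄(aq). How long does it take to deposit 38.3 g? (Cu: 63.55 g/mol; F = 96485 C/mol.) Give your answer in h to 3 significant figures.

39.0 h

n(Cu) = 38.3 / 63.55 = 0.6027 mol
Cu²⁺ + 2e⁻ → Cu, so n(e⁻) = 2 × 0.6027 = 1.205 mol
Q = 1.205 × 96485 = 1.163×10^5 C
t = Q / I = 1.163×10^5 / 0.829 = 1.403×10^5 s = 39.0 h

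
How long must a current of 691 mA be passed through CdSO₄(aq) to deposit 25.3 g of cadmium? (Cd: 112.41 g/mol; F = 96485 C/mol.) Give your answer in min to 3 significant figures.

1050 min

n(Cd) = 25.3 / 112.41 = 0.2251 mol
Cd²⁺ + 2e⁻ → Cd, so n(e⁻) = 2 × 0.2251 = 0.4502 mol
Q = 0.4502 × 96485 = 43440 C
t = Q / I = 43440 / 0.691 = 62870 s = 1050 min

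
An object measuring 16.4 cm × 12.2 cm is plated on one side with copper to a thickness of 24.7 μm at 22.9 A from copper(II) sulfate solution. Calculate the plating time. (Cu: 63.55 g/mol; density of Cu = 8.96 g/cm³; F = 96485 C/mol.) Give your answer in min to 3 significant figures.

Plated area = 16.4 × 12.2 = 200.1 cm²
Volume = 200.1 × 24.7×10⁻⁴ cm = 0.4942 cm³
m(Cu) = 0.4942 × 8.96 = 4.428 g
n(Cu) = 4.428 / 63.55 = 0.06968 mol; n(e⁻) = 2 × 0.06968 = 0.1394 mol
Q = 0.1394 × 96485 = 13450 C
t = 13450 / 22.9 = 587.3 s = 9.79 min

9.79 min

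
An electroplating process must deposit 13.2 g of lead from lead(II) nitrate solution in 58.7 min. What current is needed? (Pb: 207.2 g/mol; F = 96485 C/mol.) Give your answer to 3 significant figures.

n(Pb) = 13.2 / 207.2 = 0.06371 mol
Pb²⁺ + 2e⁻ → Pb, so n(e⁻) = 2 × 0.06371 = 0.1274 mol
Q = 0.1274 × 96485 = 12290 C
I = Q / t = 12290 / 3522 s = 3.49 A

3.49 A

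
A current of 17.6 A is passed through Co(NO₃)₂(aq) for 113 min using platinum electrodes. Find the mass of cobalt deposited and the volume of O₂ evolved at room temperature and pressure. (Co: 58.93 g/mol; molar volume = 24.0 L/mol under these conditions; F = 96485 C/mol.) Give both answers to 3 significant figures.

Q = 17.6 × 6780 = 1.193×10^5 C; n(e⁻) = 1.193×10^5 / 96485 = 1.236 mol
Cathode: Co²⁺ + 2e⁻ → Co → n(Co) = 1.236/2 = 0.6180 mol → 36.4 g
Anode: 2H₂O → O₂ + 4H⁺ + 4e⁻ → n(O₂) = 1.236/4 = 0.3090 mol → 7.42 L

36.4 g Co; 7.42 L O₂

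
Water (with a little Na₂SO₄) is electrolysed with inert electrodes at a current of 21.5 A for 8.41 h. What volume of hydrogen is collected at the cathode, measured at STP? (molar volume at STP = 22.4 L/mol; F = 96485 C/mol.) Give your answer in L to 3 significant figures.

75.6 L

Q = It = 21.5 × 30276 = 6.509×10^5 C
Moles of electrons = 6.509×10^5 / 96485 = 6.746 mol
2H⁺ + 2e⁻ → H₂, so n(H₂) = 6.746 / 2 = 3.373 mol
V = 3.373 × 22.4 = 75.56 L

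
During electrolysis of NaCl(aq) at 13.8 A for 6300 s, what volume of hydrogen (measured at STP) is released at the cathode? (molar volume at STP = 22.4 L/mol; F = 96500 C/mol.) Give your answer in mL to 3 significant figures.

Q = 13.8 A × 6300 s = 86940 C
Moles of electrons = 86940 / 96500 = 0.9009 mol
2H⁺ + 2e⁻ → H₂, so n(H₂) = 0.9009 / 2 = 0.4505 mol
V = 0.4505 × 22.4 = 10.09 L
= 10100 mL

10100 mL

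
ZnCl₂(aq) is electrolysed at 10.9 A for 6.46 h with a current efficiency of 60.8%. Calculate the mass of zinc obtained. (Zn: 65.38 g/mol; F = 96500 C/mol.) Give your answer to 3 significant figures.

Q = 10.9 × 23256 = 2.535×10^5 C
n(e⁻) = 2.535×10^5 / 96500 = 2.627 mol
Zn²⁺ + 2e⁻ → Zn, so theoretical m(Zn) = 1.314 × 65.38 = 85.91 g
Actual mass = 60.8% × 85.91 = 52.2 g

52.2 g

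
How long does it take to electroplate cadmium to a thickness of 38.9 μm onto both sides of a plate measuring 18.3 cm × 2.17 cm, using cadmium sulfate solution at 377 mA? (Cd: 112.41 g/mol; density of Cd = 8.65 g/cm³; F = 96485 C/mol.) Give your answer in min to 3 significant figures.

Plated area = 2 × 18.3 × 2.17 = 79.42 cm²
Volume = 79.42 × 38.9×10⁻⁴ cm = 0.3089 cm³
m(Cd) = 0.3089 × 8.65 = 2.672 g
n(Cd) = 2.672 / 112.41 = 0.02377 mol; n(e⁻) = 2 × 0.02377 = 0.04754 mol
Q = 0.04754 × 96485 = 4587 C
t = 4587 / 0.377 = 12170 s = 203 min

203 min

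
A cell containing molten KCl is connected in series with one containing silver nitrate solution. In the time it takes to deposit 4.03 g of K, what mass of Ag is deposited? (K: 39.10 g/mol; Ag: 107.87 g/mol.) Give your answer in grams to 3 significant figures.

11.1 g

n(K) = 4.03 / 39.10 = 0.1031 mol
K⁺ + e⁻ → K, so n(e⁻) = 0.1031 mol
The cells are in series, so the same charge (and hence the same n(e⁻) = 0.1031 mol) passes through both.
Ag⁺ + e⁻ → Ag, so n(Ag) = 0.1031 mol
m(Ag) = 0.1031 × 107.87 = 11.1 g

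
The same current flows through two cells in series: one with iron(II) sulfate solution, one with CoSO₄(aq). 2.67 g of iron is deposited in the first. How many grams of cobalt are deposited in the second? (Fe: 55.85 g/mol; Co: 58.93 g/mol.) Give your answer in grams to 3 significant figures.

n(Fe) = 2.67 / 55.85 = 0.04781 mol
Fe²⁺ + 2e⁻ → Fe, so n(e⁻) = 2 × 0.04781 = 0.09562 mol
Same current for the same time ⇒ same n(e⁻) = 0.09562 mol in both cells.
Co²⁺ + 2e⁻ → Co, so n(Co) = 0.09562 / 2 = 0.04781 mol
m(Co) = 0.04781 × 58.93 = 2.82 g

2.82 g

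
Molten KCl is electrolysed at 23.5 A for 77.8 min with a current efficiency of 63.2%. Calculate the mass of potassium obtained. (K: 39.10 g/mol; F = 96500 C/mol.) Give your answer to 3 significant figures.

Q = 23.5 × 4668 = 1.097×10^5 C
n(e⁻) = 1.097×10^5 / 96500 = 1.137 mol
K⁺ + e⁻ → K, so theoretical m(K) = 1.137 × 39.10 = 44.46 g
Actual mass = 63.2% × 44.46 = 28.1 g

28.1 g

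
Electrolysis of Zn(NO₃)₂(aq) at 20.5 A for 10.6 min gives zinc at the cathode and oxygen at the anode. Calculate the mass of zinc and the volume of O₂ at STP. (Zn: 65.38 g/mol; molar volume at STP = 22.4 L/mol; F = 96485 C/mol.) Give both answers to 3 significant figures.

4.42 g Zn; 0.757 L O₂

Q = 20.5 × 636 = 13040 C; n(e⁻) = 13040 / 96485 = 0.1352 mol
Cathode: Zn²⁺ + 2e⁻ → Zn → n(Zn) = 0.1352/2 = 0.06760 mol → 4.42 g
Anode: 2H₂O → O₂ + 4H⁺ + 4e⁻ → n(O₂) = 0.1352/4 = 0.03380 mol → 0.757 L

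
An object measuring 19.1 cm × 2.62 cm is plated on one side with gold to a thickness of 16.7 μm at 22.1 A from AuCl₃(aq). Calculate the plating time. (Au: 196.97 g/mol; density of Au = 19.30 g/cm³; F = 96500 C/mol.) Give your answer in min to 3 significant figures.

1.79 min

Plated area = 19.1 × 2.62 = 50.04 cm²
Volume = 50.04 × 16.7×10⁻⁴ cm = 0.08357 cm³
m(Au) = 0.08357 × 19.30 = 1.613 g
n(Au) = 1.613 / 196.97 = 0.008189 mol; n(e⁻) = 3 × 0.008189 = 0.02457 mol
Q = 0.02457 × 96500 = 2371 C
t = 2371 / 22.1 = 107.3 s = 1.79 min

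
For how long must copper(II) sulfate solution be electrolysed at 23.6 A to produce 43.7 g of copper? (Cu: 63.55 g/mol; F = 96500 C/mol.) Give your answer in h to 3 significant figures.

1.56 h

n(Cu) = 43.7 / 63.55 = 0.6876 mol
Cu²⁺ + 2e⁻ → Cu, so n(e⁻) = 2 × 0.6876 = 1.375 mol
Q = 1.375 × 96500 = 1.327×10^5 C
t = Q / I = 1.327×10^5 / 23.6 = 5623 s = 1.56 h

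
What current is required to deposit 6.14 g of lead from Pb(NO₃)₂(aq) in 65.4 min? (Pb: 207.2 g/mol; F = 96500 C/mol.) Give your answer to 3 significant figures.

1.46 A

n(Pb) = 6.14 / 207.2 = 0.02963 mol
Pb²⁺ + 2e⁻ → Pb, so n(e⁻) = 2 × 0.02963 = 0.05926 mol
Q = 0.05926 × 96500 = 5719 C
I = Q / t = 5719 / 3924 s = 1.46 A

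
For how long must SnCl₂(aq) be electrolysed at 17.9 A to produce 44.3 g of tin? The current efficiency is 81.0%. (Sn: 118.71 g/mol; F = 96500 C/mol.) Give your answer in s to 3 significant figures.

n(Sn) = 44.3 / 118.71 = 0.3732 mol
Sn²⁺ + 2e⁻ → Sn, so n(e⁻) = 2 × 0.3732 = 0.7464 mol
Q = 0.7464 × 96500 / 0.810 = 88920 C
t = Q / I = 88920 / 17.9 = 4968 s

4970 s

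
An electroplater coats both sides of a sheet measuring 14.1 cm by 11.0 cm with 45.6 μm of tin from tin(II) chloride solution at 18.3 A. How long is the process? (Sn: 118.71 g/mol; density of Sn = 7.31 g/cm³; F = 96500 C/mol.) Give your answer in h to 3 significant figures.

Plated area = 2 × 14.1 × 11.0 = 310.2 cm²
Volume = 310.2 × 45.6×10⁻⁴ cm = 1.415 cm³
m(Sn) = 1.415 × 7.31 = 10.34 g
n(Sn) = 10.34 / 118.71 = 0.08710 mol; n(e⁻) = 2 × 0.08710 = 0.1742 mol
Q = 0.1742 × 96500 = 16810 C
t = 16810 / 18.3 = 918.6 s = 0.255 h

0.255 h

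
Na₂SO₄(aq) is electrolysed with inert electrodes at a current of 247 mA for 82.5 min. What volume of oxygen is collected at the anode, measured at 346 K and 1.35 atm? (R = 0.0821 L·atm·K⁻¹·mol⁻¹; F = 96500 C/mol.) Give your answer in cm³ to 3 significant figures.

Q = 0.247 A × 4950 s = 1223 C
n(e⁻) = Q/F = 1223/96500 = 0.01267 mol
2H₂O → O₂ + 4H⁺ + 4e⁻, so n(O₂) = 0.01267 / 4 = 0.003168 mol
V = nRT/P = 0.003168 × 0.0821 × 346 / 1.35 = 0.06666 L
= 66.7 cm³

66.7 cm³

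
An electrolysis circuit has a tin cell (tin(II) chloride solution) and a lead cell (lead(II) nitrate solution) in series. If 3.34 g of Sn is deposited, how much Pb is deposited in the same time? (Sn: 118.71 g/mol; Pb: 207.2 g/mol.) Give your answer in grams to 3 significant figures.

n(Sn) = 3.34 / 118.71 = 0.02814 mol
Sn²⁺ + 2e⁻ → Sn, so n(e⁻) = 2 × 0.02814 = 0.05628 mol
The cells are in series, so the same charge (and hence the same n(e⁻) = 0.05628 mol) passes through both.
Pb²⁺ + 2e⁻ → Pb, so n(Pb) = 0.05628 / 2 = 0.02814 mol
m(Pb) = 0.02814 × 207.2 = 5.83 g

5.83 g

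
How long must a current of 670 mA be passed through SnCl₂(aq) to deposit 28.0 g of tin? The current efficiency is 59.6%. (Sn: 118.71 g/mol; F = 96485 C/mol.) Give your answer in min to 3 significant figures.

1900 min

n(Sn) = 28.0 / 118.71 = 0.2359 mol
Sn²⁺ + 2e⁻ → Sn, so n(e⁻) = 2 × 0.2359 = 0.4718 mol
Q = 0.4718 × 96485 / 0.596 = 76380 C
t = Q / I = 76380 / 0.670 = 1.140×10^5 s = 1900 min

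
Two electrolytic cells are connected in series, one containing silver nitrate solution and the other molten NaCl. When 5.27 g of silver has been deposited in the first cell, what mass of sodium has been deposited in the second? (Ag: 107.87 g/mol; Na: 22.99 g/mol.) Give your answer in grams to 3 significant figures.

n(Ag) = 5.27 / 107.87 = 0.04886 mol
Ag⁺ + e⁻ → Ag, so n(e⁻) = 0.04886 mol
In series, the same 0.04886 mol of electrons flows through the second cell.
Na⁺ + e⁻ → Na, so n(Na) = 0.04886 mol
m(Na) = 0.04886 × 22.99 = 1.12 g

1.12 g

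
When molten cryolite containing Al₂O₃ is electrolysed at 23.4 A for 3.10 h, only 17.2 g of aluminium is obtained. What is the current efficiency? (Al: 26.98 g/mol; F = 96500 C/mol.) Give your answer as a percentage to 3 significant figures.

70.7%

Q = 23.4 × 11160 = 2.611×10^5 C
n(e⁻) = 2.611×10^5 / 96500 = 2.706 mol
Al³⁺ + 3e⁻ → Al, so theoretical n(Al) = 0.9020 mol → 24.34 g
Efficiency = 17.2 / 24.34 = 0.7067 = 70.7%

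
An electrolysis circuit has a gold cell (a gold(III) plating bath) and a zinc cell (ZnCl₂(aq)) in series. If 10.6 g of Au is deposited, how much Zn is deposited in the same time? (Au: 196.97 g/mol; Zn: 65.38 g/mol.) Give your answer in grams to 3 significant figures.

5.28 g

n(Au) = 10.6 / 196.97 = 0.05382 mol
Au³⁺ + 3e⁻ → Au, so n(e⁻) = 3 × 0.05382 = 0.1615 mol
The cells are in series, so the same charge (and hence the same n(e⁻) = 0.1615 mol) passes through both.
Zn²⁺ + 2e⁻ → Zn, so n(Zn) = 0.1615 / 2 = 0.08075 mol
m(Zn) = 0.08075 × 65.38 = 5.28 g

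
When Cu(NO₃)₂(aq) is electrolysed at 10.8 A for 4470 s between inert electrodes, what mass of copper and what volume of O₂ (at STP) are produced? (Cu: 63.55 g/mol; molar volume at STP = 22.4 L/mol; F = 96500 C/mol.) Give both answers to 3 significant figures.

15.9 g Cu; 2.80 L O₂

Q = 10.8 × 4470 = 48280 C; n(e⁻) = 48280 / 96500 = 0.5003 mol
Cathode: Cu²⁺ + 2e⁻ → Cu → n(Cu) = 0.5003/2 = 0.2502 mol → 15.9 g
Anode: 2H₂O → O₂ + 4H⁺ + 4e⁻ → n(O₂) = 0.5003/4 = 0.1251 mol → 2.80 L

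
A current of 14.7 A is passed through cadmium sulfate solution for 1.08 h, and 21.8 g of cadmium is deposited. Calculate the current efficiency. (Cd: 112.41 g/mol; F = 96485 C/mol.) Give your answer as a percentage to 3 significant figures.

Q = 14.7 × 3888 = 57150 C
n(e⁻) = 57150 / 96485 = 0.5923 mol
Cd²⁺ + 2e⁻ → Cd, so theoretical n(Cd) = 0.2962 mol → 33.30 g
Efficiency = 21.8 / 33.30 = 0.6547 = 65.5%

65.5%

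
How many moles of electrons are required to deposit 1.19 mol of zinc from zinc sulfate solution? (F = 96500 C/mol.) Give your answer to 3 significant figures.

Zn²⁺ + 2e⁻ → Zn, so n(e⁻) = 2 × 1.19 = 2.380 mol

2.38 mol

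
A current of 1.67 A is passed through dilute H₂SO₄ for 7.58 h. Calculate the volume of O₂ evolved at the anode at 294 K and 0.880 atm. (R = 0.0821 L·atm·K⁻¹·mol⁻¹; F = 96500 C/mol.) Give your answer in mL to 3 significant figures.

Charge passed = 1.67 × 27288 = 45570 C
n(e⁻) = Q/F = 45570/96500 = 0.4722 mol
2H₂O → O₂ + 4H⁺ + 4e⁻, so n(O₂) = 0.4722 / 4 = 0.1181 mol
V = nRT/P = 0.1181 × 0.0821 × 294 / 0.880 = 3.239 L
= 3240 mL

3240 mL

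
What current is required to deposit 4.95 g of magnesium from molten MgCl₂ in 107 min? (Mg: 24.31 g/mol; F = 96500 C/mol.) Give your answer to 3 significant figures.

n(Mg) = 4.95 / 24.31 = 0.2036 mol
Mg²⁺ + 2e⁻ → Mg, so n(e⁻) = 2 × 0.2036 = 0.4072 mol
Q = 0.4072 × 96500 = 39290 C
I = Q / t = 39290 / 6420 s = 6.12 A

6.12 A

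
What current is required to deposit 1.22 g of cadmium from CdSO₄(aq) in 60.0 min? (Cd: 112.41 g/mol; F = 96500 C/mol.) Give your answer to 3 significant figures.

n(Cd) = 1.22 / 112.41 = 0.01085 mol
Cd²⁺ + 2e⁻ → Cd, so n(e⁻) = 2 × 0.01085 = 0.02170 mol
Q = 0.02170 × 96500 = 2094 C
I = Q / t = 2094 / 3600 s = 0.582 A

0.582 A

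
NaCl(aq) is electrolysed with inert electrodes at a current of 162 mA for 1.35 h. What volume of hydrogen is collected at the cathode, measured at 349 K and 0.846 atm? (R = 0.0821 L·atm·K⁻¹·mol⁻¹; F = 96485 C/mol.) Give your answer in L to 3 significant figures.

0.138 L

Q = 0.162 A × 4860 s = 787.3 C
n(e⁻) = 787.3 / 96485 = 0.008160 mol
2H⁺ + 2e⁻ → H₂, so n(H₂) = 0.008160 / 2 = 0.004080 mol
V = nRT/P = 0.004080 × 0.0821 × 349 / 0.846 = 0.1382 L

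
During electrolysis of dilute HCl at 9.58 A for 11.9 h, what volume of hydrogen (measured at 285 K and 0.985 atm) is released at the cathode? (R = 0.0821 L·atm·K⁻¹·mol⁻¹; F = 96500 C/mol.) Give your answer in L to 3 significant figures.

50.5 L

Q = 9.58 A × 42840 s = 4.104×10^5 C
n(e⁻) = 4.104×10^5 / 96500 = 4.253 mol
2H⁺ + 2e⁻ → H₂, so n(H₂) = 4.253 / 2 = 2.127 mol
V = nRT/P = 2.127 × 0.0821 × 285 / 0.985 = 50.53 L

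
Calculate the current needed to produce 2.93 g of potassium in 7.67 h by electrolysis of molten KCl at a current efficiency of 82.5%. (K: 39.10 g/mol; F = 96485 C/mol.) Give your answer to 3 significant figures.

0.317 A

n(K) = 2.93 / 39.10 = 0.07494 mol
K⁺ + e⁻ → K, so n(e⁻) = 0.07494 mol
Q = 0.07494 × 96485 / 0.825 = 8764 C
I = Q / t = 8764 / 27612 s = 0.317 A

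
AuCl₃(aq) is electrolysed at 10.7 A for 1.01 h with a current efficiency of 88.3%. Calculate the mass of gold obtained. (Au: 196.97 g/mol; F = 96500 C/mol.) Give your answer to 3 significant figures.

Q = 10.7 × 3636 = 38910 C
n(e⁻) = 38910 / 96500 = 0.4032 mol
Au³⁺ + 3e⁻ → Au, so theoretical m(Au) = 0.1344 × 196.97 = 26.47 g
Actual mass = 88.3% × 26.47 = 23.4 g

23.4 g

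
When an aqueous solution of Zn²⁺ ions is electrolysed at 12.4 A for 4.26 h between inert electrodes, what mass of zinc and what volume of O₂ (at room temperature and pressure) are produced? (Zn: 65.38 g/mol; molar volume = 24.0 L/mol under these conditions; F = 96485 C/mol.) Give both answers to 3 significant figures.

64.4 g Zn; 11.8 L O₂

Q = 12.4 × 15336 = 1.902×10^5 C; n(e⁻) = 1.902×10^5 / 96485 = 1.971 mol
Cathode: Zn²⁺ + 2e⁻ → Zn → n(Zn) = 1.971/2 = 0.9855 mol → 64.4 g
Anode: 2H₂O → O₂ + 4H⁺ + 4e⁻ → n(O₂) = 1.971/4 = 0.4928 mol → 11.8 L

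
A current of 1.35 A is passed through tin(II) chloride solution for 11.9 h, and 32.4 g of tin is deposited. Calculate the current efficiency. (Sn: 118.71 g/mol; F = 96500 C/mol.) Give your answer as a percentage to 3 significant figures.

91.1%

Q = 1.35 × 42840 = 57830 C
n(e⁻) = 57830 / 96500 = 0.5993 mol
Sn²⁺ + 2e⁻ → Sn, so theoretical n(Sn) = 0.2997 mol → 35.58 g
Efficiency = 32.4 / 35.58 = 0.9106 = 91.1%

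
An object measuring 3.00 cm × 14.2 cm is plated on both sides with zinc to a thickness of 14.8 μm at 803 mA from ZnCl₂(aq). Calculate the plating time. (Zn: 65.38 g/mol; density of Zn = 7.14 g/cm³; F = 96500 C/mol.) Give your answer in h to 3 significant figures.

0.919 h

Plated area = 2 × 3.00 × 14.2 = 85.20 cm²
Volume = 85.20 × 14.8×10⁻⁴ cm = 0.1261 cm³
m(Zn) = 0.1261 × 7.14 = 0.9004 g
n(Zn) = 0.9004 / 65.38 = 0.01377 mol; n(e⁻) = 2 × 0.01377 = 0.02754 mol
Q = 0.02754 × 96500 = 2658 C
t = 2658 / 0.803 = 3310 s = 0.919 h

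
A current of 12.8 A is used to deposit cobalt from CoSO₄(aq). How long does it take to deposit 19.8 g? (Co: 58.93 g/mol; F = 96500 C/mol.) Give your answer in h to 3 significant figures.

n(Co) = 19.8 / 58.93 = 0.3360 mol
Co²⁺ + 2e⁻ → Co, so n(e⁻) = 2 × 0.3360 = 0.6720 mol
Q = 0.6720 × 96500 = 64850 C
t = Q / I = 64850 / 12.8 = 5066 s = 1.41 h

1.41 h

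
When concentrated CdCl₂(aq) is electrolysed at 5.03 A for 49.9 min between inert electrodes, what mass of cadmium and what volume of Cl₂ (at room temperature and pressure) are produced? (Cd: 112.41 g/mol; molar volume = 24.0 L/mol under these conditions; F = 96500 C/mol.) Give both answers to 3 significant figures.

8.77 g Cd; 1.87 L Cl₂

Q = 5.03 × 2994 = 15060 C; n(e⁻) = 15060 / 96500 = 0.1561 mol
Cathode: Cd²⁺ + 2e⁻ → Cd → n(Cd) = 0.1561/2 = 0.07805 mol → 8.77 g
Anode: 2Cl⁻ → Cl₂ + 2e⁻ → n(Cl₂) = 0.1561/2 = 0.07805 mol → 1.87 L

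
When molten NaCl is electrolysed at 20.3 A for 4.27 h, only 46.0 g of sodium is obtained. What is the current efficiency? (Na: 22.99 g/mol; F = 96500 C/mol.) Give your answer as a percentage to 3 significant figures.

61.9%

Q = 20.3 × 15372 = 3.121×10^5 C
n(e⁻) = 3.121×10^5 / 96500 = 3.234 mol
Na⁺ + e⁻ → Na, so theoretical n(Na) = 3.234 mol → 74.35 g
Efficiency = 46.0 / 74.35 = 0.6187 = 61.9%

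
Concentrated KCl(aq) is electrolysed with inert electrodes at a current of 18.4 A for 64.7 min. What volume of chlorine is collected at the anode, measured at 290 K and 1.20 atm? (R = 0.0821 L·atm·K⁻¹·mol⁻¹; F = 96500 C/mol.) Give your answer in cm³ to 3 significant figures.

7340 cm³

Q = It = 18.4 × 3882 = 71430 C
n(e⁻) = 71430 / 96500 = 0.7402 mol
2Cl⁻ → Cl₂ + 2e⁻, so n(Cl₂) = 0.7402 / 2 = 0.3701 mol
V = nRT/P = 0.3701 × 0.0821 × 290 / 1.20 = 7.343 L
= 7340 cm³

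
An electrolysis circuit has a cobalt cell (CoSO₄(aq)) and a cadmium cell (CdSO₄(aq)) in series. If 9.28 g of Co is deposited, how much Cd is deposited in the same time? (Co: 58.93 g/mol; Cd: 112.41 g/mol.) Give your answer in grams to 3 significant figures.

n(Co) = 9.28 / 58.93 = 0.1575 mol
Co²⁺ + 2e⁻ → Co, so n(e⁻) = 2 × 0.1575 = 0.3150 mol
Same current for the same time ⇒ same n(e⁻) = 0.3150 mol in both cells.
Cd²⁺ + 2e⁻ → Cd, so n(Cd) = 0.3150 / 2 = 0.1575 mol
m(Cd) = 0.1575 × 112.41 = 17.7 g

17.7 g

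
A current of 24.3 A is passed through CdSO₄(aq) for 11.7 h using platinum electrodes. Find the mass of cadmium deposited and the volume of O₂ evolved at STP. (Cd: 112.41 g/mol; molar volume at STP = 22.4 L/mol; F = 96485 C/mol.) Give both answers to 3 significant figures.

596 g Cd; 59.4 L O₂

Q = 24.3 × 42120 = 1.024×10^6 C; n(e⁻) = 1.024×10^6 / 96485 = 10.61 mol
Cathode: Cd²⁺ + 2e⁻ → Cd → n(Cd) = 10.61/2 = 5.305 mol → 596 g
Anode: 2H₂O → O₂ + 4H⁺ + 4e⁻ → n(O₂) = 10.61/4 = 2.653 mol → 59.4 L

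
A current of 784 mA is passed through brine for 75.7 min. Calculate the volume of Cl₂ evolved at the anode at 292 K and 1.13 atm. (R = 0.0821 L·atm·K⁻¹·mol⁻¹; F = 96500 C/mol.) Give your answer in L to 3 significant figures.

0.391 L

Charge passed = 0.784 × 4542 = 3561 C
n(e⁻) = Q/F = 3561/96500 = 0.03690 mol
2Cl⁻ → Cl₂ + 2e⁻, so n(Cl₂) = 0.03690 / 2 = 0.01845 mol
V = nRT/P = 0.01845 × 0.0821 × 292 / 1.13 = 0.3914 L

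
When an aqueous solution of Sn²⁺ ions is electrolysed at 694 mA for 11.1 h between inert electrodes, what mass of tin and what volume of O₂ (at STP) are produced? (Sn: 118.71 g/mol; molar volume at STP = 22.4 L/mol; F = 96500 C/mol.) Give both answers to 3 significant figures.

17.1 g Sn; 1.61 L O₂

Q = 0.694 × 39960 = 27730 C; n(e⁻) = 27730 / 96500 = 0.2874 mol
Cathode: Sn²⁺ + 2e⁻ → Sn → n(Sn) = 0.2874/2 = 0.1437 mol → 17.1 g
Anode: 2H₂O → O₂ + 4H⁺ + 4e⁻ → n(O₂) = 0.2874/4 = 0.07185 mol → 1.61 L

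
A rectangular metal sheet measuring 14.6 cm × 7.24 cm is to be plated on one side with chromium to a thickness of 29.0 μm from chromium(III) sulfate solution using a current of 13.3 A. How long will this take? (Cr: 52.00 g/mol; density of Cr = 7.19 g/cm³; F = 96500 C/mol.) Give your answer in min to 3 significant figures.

15.4 min

Plated area = 14.6 × 7.24 = 105.7 cm²
Volume = 105.7 × 29.0×10⁻⁴ cm = 0.3065 cm³
m(Cr) = 0.3065 × 7.19 = 2.204 g
n(Cr) = 2.204 / 52.00 = 0.04238 mol; n(e⁻) = 3 × 0.04238 = 0.1271 mol
Q = 0.1271 × 96500 = 12270 C
t = 12270 / 13.3 = 922.6 s = 15.4 min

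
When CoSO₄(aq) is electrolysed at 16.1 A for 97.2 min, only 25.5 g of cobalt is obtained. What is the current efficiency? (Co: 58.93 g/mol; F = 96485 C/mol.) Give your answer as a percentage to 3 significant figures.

Q = 16.1 × 5832 = 93900 C
n(e⁻) = 93900 / 96485 = 0.9732 mol
Co²⁺ + 2e⁻ → Co, so theoretical n(Co) = 0.4866 mol → 28.68 g
Efficiency = 25.5 / 28.68 = 0.8891 = 88.9%

88.9%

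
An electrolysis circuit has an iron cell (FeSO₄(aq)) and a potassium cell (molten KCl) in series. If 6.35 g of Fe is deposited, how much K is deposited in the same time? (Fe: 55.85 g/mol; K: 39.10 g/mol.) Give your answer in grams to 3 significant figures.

n(Fe) = 6.35 / 55.85 = 0.1137 mol
Fe²⁺ + 2e⁻ → Fe, so n(e⁻) = 2 × 0.1137 = 0.2274 mol
Since the cells are in series, n(e⁻) in the K cell is also 0.2274 mol.
K⁺ + e⁻ → K, so n(K) = 0.2274 mol
m(K) = 0.2274 × 39.10 = 8.89 g

8.89 g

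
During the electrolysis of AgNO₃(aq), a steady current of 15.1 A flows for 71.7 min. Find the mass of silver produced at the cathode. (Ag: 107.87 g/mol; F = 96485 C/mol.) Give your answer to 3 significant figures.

72.6 g

Q = It = 15.1 × 4302 = 64960 C
Moles of electrons = 64960 / 96485 = 0.6733 mol
Ag⁺ + e⁻ → Ag, so n(Ag) = 0.6733 mol
m = 0.6733 × 107.87 = 72.6 g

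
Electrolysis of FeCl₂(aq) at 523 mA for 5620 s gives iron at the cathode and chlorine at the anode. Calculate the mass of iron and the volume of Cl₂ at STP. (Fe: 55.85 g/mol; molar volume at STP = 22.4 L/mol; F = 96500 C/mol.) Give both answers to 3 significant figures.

0.851 g Fe; 0.341 L Cl₂

Q = 0.523 × 5620 = 2939 C; n(e⁻) = 2939 / 96500 = 0.03046 mol
Cathode: Fe²⁺ + 2e⁻ → Fe → n(Fe) = 0.03046/2 = 0.01523 mol → 0.851 g
Anode: 2Cl⁻ → Cl₂ + 2e⁻ → n(Cl₂) = 0.03046/2 = 0.01523 mol → 0.341 L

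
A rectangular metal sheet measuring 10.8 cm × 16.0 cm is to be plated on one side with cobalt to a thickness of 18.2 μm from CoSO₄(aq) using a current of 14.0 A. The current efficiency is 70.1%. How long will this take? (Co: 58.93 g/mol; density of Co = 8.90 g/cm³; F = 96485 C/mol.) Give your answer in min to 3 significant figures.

15.6 min

Plated area = 10.8 × 16.0 = 172.8 cm²
Volume = 172.8 × 18.2×10⁻⁴ cm = 0.3145 cm³
m(Co) = 0.3145 × 8.90 = 2.799 g
n(Co) = 2.799 / 58.93 = 0.04750 mol; n(e⁻) = 2 × 0.04750 = 0.09500 mol
Q = 0.09500 × 96485 / 0.701 = 13080 C
t = 13080 / 14.0 = 934.3 s = 15.6 min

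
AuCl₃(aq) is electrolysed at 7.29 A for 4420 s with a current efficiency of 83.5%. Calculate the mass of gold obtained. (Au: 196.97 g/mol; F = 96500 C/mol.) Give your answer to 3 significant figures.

Q = 7.29 × 4420 = 32220 C
n(e⁻) = 32220 / 96500 = 0.3339 mol
Au³⁺ + 3e⁻ → Au, so theoretical m(Au) = 0.1113 × 196.97 = 21.92 g
Actual mass = 83.5% × 21.92 = 18.3 g

18.3 g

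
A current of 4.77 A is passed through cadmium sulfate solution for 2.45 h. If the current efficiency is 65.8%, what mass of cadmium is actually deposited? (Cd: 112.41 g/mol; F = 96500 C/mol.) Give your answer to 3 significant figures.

Q = 4.77 × 8820 = 42070 C
n(e⁻) = 42070 / 96500 = 0.4360 mol
Cd²⁺ + 2e⁻ → Cd, so theoretical m(Cd) = 0.2180 × 112.41 = 24.51 g
Actual mass = 65.8% × 24.51 = 16.1 g

16.1 g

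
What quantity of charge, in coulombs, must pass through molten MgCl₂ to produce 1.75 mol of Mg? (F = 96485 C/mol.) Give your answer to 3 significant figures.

Mg²⁺ + 2e⁻ → Mg, so n(e⁻) = 2 × 1.75 = 3.500 mol
Q = 3.500 × 96485 = 3.377×10^5 C

3.38×10^5 C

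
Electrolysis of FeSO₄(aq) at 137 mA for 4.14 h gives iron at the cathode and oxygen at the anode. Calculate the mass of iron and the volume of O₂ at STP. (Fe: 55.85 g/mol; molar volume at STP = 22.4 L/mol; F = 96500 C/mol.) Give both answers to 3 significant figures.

Q = 0.137 × 14904 = 2042 C; n(e⁻) = 2042 / 96500 = 0.02116 mol
Cathode: Fe²⁺ + 2e⁻ → Fe → n(Fe) = 0.02116/2 = 0.01058 mol → 0.591 g
Anode: 2H₂O → O₂ + 4H⁺ + 4e⁻ → n(O₂) = 0.02116/4 = 0.005290 mol → 0.118 L

0.591 g Fe; 0.118 L O₂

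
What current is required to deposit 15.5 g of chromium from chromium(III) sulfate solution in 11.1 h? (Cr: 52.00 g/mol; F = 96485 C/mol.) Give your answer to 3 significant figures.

2.16 A

n(Cr) = 15.5 / 52.00 = 0.2981 mol
Cr³⁺ + 3e⁻ → Cr, so n(e⁻) = 3 × 0.2981 = 0.8943 mol
Q = 0.8943 × 96485 = 86290 C
I = Q / t = 86290 / 39960 s = 2.16 A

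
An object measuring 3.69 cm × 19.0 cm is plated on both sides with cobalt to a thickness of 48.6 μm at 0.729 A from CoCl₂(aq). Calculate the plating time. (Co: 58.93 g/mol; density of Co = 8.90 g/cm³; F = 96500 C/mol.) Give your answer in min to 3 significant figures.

454 min

Plated area = 2 × 3.69 × 19.0 = 140.2 cm²
Volume = 140.2 × 48.6×10⁻⁴ cm = 0.6814 cm³
m(Co) = 0.6814 × 8.90 = 6.064 g
n(Co) = 6.064 / 58.93 = 0.1029 mol; n(e⁻) = 2 × 0.1029 = 0.2058 mol
Q = 0.2058 × 96500 = 19860 C
t = 19860 / 0.729 = 27240 s = 454 min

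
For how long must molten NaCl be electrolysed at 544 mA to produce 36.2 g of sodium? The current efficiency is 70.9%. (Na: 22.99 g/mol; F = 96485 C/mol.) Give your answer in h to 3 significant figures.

n(Na) = 36.2 / 22.99 = 1.575 mol
Na⁺ + e⁻ → Na, so n(e⁻) = 1.575 mol
Q = 1.575 × 96485 / 0.709 = 2.143×10^5 C
t = Q / I = 2.143×10^5 / 0.544 = 3.939×10^5 s = 109 h

109 h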